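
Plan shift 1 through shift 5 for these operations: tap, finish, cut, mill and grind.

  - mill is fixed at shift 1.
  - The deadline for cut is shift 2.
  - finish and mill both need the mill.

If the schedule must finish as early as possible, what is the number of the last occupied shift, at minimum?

shift 2

Could 1 shift be enough, i.e. nothing placed later than shift 1? No: mill's window within 1 shift is {shift 1}; mill can't share with finish (shift 1) → nothing is left.
So 1 shift is not enough.
2 works (last occupied shift: shift 2): for example tap in shift 1; cut in shift 1; grind in shift 1; mill in shift 1; finish in shift 2.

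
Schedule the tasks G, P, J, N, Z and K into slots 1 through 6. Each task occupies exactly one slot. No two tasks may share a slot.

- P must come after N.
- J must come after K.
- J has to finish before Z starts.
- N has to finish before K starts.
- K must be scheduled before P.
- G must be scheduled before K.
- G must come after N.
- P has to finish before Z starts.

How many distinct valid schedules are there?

2

Enumerating: N -> 1, J -> 5, G -> 2, P -> 4, Z -> 6, K -> 3 | G -> 2, Z -> 6, J -> 4, K -> 3, P -> 5, N -> 1.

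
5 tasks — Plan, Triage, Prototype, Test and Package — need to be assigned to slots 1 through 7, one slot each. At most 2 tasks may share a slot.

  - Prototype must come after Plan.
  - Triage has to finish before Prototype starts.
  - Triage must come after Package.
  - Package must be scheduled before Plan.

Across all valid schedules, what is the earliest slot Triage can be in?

Precedence pushes Triage to at least 2; downstream work caps Triage at 6.
Triage at 2 is achievable: Test=1, Prototype=3, Triage=2, Package=1, Plan=2.

2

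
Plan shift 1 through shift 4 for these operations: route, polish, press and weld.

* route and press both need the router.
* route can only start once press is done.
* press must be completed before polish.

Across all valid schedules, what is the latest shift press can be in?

shift 3

Downstream work caps press at shift 3.
press at shift 3 is achievable: polish=shift 4; weld=shift 1; press=shift 3; route=shift 4.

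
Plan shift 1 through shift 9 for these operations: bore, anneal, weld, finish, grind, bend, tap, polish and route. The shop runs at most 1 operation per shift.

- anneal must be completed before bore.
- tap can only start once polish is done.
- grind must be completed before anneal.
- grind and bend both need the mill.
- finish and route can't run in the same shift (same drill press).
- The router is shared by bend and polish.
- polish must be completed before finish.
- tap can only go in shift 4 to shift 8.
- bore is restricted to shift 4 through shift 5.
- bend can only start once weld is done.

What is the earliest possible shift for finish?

shift 2

Precedence pushes finish to at least shift 2.
finish at shift 2 is achievable: anneal -> shift 4, bend -> shift 8, bore -> shift 5, finish -> shift 2, weld -> shift 7, tap -> shift 6, grind -> shift 3, polish -> shift 1, route -> shift 9.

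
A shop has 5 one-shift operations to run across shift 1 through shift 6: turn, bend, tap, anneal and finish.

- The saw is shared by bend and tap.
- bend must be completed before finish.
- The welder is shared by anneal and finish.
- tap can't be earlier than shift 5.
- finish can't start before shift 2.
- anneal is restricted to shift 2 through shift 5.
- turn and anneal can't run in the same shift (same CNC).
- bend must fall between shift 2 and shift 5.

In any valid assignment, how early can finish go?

Finish is available from shift 2; precedence pushes finish to at least shift 3.
finish at shift 3 is achievable: turn=shift 1; tap=shift 5; bend=shift 2; anneal=shift 2; finish=shift 3.

shift 3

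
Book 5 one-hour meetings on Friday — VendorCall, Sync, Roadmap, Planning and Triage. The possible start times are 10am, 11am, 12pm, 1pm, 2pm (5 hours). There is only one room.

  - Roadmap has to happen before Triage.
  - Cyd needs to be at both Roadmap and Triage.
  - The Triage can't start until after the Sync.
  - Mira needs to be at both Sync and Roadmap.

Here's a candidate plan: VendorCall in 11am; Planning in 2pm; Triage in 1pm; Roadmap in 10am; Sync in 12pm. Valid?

Valid

There is only one room — holds.
Mira needs to be at both Sync and Roadmap — holds.
Cyd needs to be at both Roadmap and Triage — holds.
Roadmap has to happen before Triage — holds.
The Triage can't start until after the Sync — holds.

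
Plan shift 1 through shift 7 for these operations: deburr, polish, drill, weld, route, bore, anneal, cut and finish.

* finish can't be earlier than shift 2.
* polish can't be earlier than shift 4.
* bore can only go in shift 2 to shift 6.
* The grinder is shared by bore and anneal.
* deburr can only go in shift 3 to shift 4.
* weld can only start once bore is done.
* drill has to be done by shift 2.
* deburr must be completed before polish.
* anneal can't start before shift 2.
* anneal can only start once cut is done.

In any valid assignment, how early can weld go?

shift 3

Precedence pushes weld to at least shift 3.
weld at shift 3 is achievable: cut -> shift 1, weld -> shift 3, deburr -> shift 3, route -> shift 1, drill -> shift 1, finish -> shift 2, anneal -> shift 3, polish -> shift 4, bore -> shift 2.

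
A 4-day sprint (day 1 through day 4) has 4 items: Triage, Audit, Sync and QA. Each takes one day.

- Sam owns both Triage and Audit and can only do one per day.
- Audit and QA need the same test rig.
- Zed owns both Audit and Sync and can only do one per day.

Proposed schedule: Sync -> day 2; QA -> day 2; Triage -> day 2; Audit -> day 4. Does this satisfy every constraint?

Yes

Sam owns both Triage and Audit and can only do one per day — holds.
Audit and QA need the same test rig — holds.
Zed owns both Audit and Sync and can only do one per day — holds.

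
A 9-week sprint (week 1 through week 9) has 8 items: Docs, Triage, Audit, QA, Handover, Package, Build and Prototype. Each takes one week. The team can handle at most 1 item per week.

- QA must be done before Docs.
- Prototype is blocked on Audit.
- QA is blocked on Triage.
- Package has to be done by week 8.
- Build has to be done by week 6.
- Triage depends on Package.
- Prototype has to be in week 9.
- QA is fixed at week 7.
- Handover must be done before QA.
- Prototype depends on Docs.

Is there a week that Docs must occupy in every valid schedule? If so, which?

week 8

QA is fixed at week 7 and must come before Docs, so Docs is at least week 8.
Prototype is fixed at week 9 and must come after Docs, so Docs is at most week 8.
So Docs must be week 8.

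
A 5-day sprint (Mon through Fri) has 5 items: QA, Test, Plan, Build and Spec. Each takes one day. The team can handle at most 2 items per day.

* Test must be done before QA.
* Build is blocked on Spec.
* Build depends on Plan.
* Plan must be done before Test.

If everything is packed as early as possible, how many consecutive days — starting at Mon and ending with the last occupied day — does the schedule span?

The precedence chain requires at least 3 distinct days.
With at most 2 per day and 5 work items, at least 3 days are needed.
3 works (last occupied day: Wed): for example Build -> Tue, Plan -> Mon, Test -> Tue, Spec -> Mon, QA -> Wed.

3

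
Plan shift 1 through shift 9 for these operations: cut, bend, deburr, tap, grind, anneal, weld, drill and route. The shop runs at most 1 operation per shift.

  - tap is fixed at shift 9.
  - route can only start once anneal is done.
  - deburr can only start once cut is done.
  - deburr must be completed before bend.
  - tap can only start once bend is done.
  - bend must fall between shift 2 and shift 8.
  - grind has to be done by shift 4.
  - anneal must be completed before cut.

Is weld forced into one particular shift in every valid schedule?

weld can be shift 1 (e.g. cut=shift 4; anneal=shift 3; route=shift 7; deburr=shift 5; grind=shift 2; weld=shift 1; tap=shift 9; bend=shift 6; drill=shift 8) or shift 2 (e.g. drill -> shift 8, route -> shift 7, weld -> shift 2, tap -> shift 9, cut -> shift 4, grind -> shift 1, deburr -> shift 5, bend -> shift 6, anneal -> shift 3).

No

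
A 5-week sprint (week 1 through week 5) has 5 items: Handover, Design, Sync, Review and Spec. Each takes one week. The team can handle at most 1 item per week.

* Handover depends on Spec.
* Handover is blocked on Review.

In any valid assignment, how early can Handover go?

Precedence pushes Handover to at least week 2.
Handover at week 3 is achievable: Review=week 1, Spec=week 2, Handover=week 3, Design=week 4, Sync=week 5.
Nothing earlier works — the capacity limit rule out every week before week 3.

week 3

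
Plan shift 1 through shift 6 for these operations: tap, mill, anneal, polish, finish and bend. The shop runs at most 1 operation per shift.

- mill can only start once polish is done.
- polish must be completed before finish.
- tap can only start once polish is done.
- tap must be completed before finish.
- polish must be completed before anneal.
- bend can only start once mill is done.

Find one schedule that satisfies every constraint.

bend -> shift 6, tap -> shift 2, polish -> shift 1, mill -> shift 3, anneal -> shift 5, finish -> shift 4

Checking: polish(shift 1) before finish(shift 4); polish(shift 1) before mill(shift 3); tap(shift 2) before finish(shift 4); polish(shift 1) before tap(shift 2); polish(shift 1) before anneal(shift 5); mill(shift 3) before bend(shift 6); max 1 per shift (cap 1).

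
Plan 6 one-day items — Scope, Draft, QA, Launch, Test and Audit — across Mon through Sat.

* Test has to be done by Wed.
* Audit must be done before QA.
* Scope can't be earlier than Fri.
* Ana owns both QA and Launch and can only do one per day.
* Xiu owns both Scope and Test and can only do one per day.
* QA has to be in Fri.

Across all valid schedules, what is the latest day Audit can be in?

Downstream work caps Audit at Thu.
Audit at Thu is achievable: Draft in Mon; QA in Fri; Audit in Thu; Test in Mon; Scope in Fri; Launch in Mon.

Thu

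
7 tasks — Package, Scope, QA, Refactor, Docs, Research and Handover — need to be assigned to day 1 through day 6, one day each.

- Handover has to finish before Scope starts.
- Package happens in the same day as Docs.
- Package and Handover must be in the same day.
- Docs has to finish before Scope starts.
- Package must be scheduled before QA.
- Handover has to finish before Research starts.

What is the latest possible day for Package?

Downstream work caps Package at day 5.
Package at day 5 is achievable: Docs -> day 5; Handover -> day 5; Refactor -> day 1; Research -> day 6; QA -> day 6; Package -> day 5; Scope -> day 6.

day 5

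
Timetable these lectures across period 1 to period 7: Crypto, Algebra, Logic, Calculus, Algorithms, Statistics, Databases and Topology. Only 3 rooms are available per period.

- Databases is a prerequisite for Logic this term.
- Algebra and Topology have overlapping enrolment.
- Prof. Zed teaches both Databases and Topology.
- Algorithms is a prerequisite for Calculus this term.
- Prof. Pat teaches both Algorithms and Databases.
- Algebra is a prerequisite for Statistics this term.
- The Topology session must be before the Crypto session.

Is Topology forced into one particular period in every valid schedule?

No

Topology can be period 1 (e.g. Databases -> period 2; Statistics -> period 3; Algebra -> period 2; Topology -> period 1; Logic -> period 3; Algorithms -> period 1; Calculus -> period 3; Crypto -> period 2) or period 2 (e.g. Crypto -> period 3, Logic -> period 2, Calculus -> period 3, Algebra -> period 1, Algorithms -> period 2, Databases -> period 1, Statistics -> period 3, Topology -> period 2).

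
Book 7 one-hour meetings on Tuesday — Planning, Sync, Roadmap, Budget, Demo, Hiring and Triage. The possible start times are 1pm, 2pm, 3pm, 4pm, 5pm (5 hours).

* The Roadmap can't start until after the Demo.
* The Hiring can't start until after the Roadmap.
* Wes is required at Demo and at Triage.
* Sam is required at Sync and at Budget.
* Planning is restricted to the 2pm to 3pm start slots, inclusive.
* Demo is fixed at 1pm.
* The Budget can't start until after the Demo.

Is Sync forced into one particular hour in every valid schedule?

Sync can be 1pm (e.g. Triage -> 2pm; Budget -> 2pm; Hiring -> 3pm; Roadmap -> 2pm; Planning -> 2pm; Sync -> 1pm; Demo -> 1pm) or 2pm (e.g. Roadmap in 2pm; Demo in 1pm; Sync in 2pm; Triage in 2pm; Hiring in 3pm; Planning in 2pm; Budget in 3pm).

No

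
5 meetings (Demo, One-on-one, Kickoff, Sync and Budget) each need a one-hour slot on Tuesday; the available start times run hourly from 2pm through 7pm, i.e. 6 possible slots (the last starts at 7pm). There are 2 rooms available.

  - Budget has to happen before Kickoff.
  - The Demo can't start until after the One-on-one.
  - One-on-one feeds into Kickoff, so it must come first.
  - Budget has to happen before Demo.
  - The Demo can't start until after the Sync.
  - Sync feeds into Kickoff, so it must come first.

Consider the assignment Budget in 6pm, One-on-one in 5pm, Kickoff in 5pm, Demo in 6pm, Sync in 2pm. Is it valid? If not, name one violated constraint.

Budget has to happen before Kickoff — violated.
The Demo can't start until after the One-on-one — holds.
One-on-one feeds into Kickoff, so it must come first — violated.
Sync feeds into Kickoff, so it must come first — holds.
Budget has to happen before Demo — violated.
There are 2 rooms available — holds.
The Demo can't start until after the Sync — holds.

No. Budget has to happen before Kickoff is not satisfied.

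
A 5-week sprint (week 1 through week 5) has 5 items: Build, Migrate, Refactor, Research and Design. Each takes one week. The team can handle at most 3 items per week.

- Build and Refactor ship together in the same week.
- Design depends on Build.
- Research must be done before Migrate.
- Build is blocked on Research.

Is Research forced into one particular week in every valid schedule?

Research can be week 1 (e.g. Build=week 2; Migrate=week 2; Refactor=week 2; Research=week 1; Design=week 3) or week 2 (e.g. Build -> week 3, Research -> week 2, Refactor -> week 3, Design -> week 4, Migrate -> week 3).

No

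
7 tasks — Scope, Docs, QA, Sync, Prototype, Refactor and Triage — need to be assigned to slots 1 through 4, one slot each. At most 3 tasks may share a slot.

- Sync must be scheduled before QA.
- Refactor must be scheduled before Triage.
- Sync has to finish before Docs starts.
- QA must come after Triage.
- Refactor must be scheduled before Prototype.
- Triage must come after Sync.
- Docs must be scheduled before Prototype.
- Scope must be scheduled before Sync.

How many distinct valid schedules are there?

2

Enumerating: Scope in 1; Triage in 3; Prototype in 4; Sync in 2; Refactor in 1; QA in 4; Docs in 3 | Prototype in 4; Sync in 2; Docs in 3; Triage in 3; Scope in 1; Refactor in 2; QA in 4.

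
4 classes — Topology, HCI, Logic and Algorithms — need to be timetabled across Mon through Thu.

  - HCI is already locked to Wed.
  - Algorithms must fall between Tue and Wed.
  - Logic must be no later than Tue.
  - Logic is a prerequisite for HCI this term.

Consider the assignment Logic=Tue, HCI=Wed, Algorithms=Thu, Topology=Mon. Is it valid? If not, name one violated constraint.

Logic is a prerequisite for HCI this term — holds.
HCI is already locked to Wed — holds.
Logic must be no later than Tue — holds.
Algorithms must fall between Tue and Wed — violated.

No — it violates: Algorithms must fall between Tue and Wed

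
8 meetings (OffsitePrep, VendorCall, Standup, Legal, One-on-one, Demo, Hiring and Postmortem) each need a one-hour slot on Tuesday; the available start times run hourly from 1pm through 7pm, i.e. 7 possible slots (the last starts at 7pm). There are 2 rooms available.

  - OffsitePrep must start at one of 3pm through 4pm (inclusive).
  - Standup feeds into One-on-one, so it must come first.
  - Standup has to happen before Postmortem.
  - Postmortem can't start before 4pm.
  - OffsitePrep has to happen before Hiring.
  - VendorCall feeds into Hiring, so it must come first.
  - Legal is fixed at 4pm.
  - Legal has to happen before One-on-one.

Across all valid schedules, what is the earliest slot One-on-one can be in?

5pm

Precedence pushes One-on-one to at least 5pm.
One-on-one at 5pm is achievable: Standup -> 1pm, VendorCall -> 1pm, Demo -> 2pm, Postmortem -> 4pm, One-on-one -> 5pm, OffsitePrep -> 3pm, Hiring -> 5pm, Legal -> 4pm.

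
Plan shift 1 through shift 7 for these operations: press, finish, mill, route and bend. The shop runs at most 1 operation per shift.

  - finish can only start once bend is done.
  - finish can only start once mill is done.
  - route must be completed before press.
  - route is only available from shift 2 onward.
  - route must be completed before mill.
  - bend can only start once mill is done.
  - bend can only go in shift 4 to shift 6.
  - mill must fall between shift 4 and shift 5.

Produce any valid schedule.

finish in shift 6; mill in shift 4; press in shift 3; bend in shift 5; route in shift 2

Checking: bend(shift 5) before finish(shift 6); route(shift 2) before press(shift 3); mill(shift 4) before finish(shift 6); mill(shift 4) before bend(shift 5); route(shift 2) before mill(shift 4); bend=shift 5 in [shift 4,shift 6]; route=shift 2 in [shift 2,shift 7]; mill=shift 4 in [shift 4,shift 5]; max 1 per shift (cap 1).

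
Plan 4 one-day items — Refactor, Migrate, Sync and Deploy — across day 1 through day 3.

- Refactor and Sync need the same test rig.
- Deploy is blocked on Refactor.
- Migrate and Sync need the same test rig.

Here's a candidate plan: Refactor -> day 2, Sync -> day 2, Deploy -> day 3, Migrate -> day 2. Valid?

Deploy is blocked on Refactor — holds.
Migrate and Sync need the same test rig — violated.
Refactor and Sync need the same test rig — violated.

Invalid. Migrate and Sync need the same test rig.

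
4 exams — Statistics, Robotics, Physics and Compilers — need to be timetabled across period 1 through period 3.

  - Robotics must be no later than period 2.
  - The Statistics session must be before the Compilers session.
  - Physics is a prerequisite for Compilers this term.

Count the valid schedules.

10

Splitting on Statistics: it can be period 1 (6), period 2 (4). Listing each branch's schedules as (Robotics, Physics, Compilers) by period number:
Statistics=period 1: (1,1,2) (1,1,3) (1,2,3) (2,1,2) (2,1,3) (2,2,3) — 6.
Statistics=period 2: (1,1,3) (1,2,3) (2,1,3) (2,2,3) — 4.
Summing: 6 + 4 = 10.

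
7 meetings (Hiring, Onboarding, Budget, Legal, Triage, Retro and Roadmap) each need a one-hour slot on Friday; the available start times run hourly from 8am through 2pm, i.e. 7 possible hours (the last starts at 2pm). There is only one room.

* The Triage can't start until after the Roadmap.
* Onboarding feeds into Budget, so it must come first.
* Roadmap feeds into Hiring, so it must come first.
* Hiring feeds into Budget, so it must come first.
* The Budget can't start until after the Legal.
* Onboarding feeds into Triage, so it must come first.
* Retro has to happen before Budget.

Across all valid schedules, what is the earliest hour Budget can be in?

Precedence pushes Budget to at least 10am.
Budget at 1pm is achievable: Hiring -> 9am; Roadmap -> 8am; Onboarding -> 10am; Retro -> 12pm; Legal -> 11am; Triage -> 2pm; Budget -> 1pm.
Nothing earlier works — the capacity limit rule out every hour before 1pm.

1pm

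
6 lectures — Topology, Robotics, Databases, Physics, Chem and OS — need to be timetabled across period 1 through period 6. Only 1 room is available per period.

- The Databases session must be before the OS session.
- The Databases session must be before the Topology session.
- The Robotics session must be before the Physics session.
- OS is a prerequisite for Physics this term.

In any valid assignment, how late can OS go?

period 5

Precedence pushes OS to at least period 2; downstream work caps OS at period 5.
OS at period 5 is achievable: OS in period 5; Robotics in period 3; Physics in period 6; Topology in period 2; Databases in period 1; Chem in period 4.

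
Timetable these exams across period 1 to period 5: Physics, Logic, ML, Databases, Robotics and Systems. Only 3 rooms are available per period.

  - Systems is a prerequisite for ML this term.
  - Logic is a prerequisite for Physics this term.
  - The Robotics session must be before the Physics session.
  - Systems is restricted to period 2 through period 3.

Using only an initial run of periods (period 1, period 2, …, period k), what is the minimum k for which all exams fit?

The precedence chain requires at least 2 distinct periods.
With at most 3 per period and 6 exams, at least 2 periods are needed.
Propagating the time windows through the other constraints, ML can't land before period 3, so the schedule must run through at least period 3.
3 works (last occupied period: period 3): for example Robotics in period 1, Physics in period 2, ML in period 3, Systems in period 2, Databases in period 1, Logic in period 1.

3 periods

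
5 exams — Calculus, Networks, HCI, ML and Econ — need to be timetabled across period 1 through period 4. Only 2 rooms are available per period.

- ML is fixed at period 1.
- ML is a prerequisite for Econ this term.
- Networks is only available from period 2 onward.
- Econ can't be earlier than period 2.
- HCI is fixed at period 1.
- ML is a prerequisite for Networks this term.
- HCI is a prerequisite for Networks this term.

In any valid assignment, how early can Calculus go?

Calculus at period 2 is achievable: Networks=period 2; ML=period 1; Econ=period 3; HCI=period 1; Calculus=period 2.
Nothing earlier works — the capacity limit rule out every period before period 2.

period 2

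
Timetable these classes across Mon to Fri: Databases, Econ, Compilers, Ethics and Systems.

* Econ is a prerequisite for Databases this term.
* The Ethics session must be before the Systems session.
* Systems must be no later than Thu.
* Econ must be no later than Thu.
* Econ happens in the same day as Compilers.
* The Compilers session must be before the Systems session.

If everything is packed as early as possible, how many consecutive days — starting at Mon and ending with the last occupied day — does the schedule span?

2 days

The precedence chain requires at least 2 distinct days.
2 works (last occupied day: Tue): for example Compilers in Mon, Systems in Tue, Ethics in Mon, Econ in Mon, Databases in Tue.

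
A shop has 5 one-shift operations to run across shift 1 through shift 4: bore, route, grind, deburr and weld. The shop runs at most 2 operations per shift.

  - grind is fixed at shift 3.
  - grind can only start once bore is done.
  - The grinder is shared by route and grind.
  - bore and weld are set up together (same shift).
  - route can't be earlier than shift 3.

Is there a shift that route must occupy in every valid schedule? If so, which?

shift 4

route's window is shift 3–shift 4.
grind is fixed at shift 3, and route can't share a shift with grind.
So route must be shift 4.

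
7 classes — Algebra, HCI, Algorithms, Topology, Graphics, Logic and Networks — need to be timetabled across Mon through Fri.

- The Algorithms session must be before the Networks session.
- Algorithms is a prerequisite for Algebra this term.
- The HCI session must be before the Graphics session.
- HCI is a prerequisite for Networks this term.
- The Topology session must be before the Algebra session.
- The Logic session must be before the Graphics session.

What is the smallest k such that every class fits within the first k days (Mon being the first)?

2

The precedence chain requires at least 2 distinct days.
2 works (last occupied day: Tue): for example Networks in Tue, HCI in Mon, Topology in Mon, Logic in Mon, Algebra in Tue, Algorithms in Mon, Graphics in Tue.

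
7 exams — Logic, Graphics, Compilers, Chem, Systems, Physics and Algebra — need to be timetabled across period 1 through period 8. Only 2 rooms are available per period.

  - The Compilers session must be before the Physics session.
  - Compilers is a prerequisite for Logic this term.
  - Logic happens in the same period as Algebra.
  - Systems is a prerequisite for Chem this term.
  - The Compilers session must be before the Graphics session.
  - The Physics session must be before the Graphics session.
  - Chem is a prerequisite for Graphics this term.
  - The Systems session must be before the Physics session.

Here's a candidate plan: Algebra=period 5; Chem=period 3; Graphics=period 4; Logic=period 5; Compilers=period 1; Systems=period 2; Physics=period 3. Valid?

Yes, all constraints hold

Chem is a prerequisite for Graphics this term — holds.
Only 2 rooms are available per period — holds.
Logic happens in the same period as Algebra — holds.
The Physics session must be before the Graphics session — holds.
Systems is a prerequisite for Chem this term — holds.
The Systems session must be before the Physics session — holds.
The Compilers session must be before the Graphics session — holds.
The Compilers session must be before the Physics session — holds.
Compilers is a prerequisite for Logic this term — holds.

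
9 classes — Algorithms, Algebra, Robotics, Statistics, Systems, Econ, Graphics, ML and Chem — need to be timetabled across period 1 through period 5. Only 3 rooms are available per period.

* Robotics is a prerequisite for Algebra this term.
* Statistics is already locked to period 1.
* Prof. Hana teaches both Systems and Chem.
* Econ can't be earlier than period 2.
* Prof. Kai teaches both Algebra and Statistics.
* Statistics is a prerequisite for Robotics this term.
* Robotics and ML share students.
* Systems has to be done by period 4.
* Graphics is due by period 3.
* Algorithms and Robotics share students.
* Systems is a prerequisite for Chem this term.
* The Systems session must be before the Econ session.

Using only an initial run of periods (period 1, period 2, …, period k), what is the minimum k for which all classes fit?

The precedence chain requires at least 3 distinct periods.
With at most 3 per period and 9 classes, at least 3 periods are needed.
3 works (last occupied period: period 3): for example ML=period 3, Graphics=period 3, Chem=period 2, Algorithms=period 1, Econ=period 2, Robotics=period 2, Algebra=period 3, Statistics=period 1, Systems=period 1.

3 periods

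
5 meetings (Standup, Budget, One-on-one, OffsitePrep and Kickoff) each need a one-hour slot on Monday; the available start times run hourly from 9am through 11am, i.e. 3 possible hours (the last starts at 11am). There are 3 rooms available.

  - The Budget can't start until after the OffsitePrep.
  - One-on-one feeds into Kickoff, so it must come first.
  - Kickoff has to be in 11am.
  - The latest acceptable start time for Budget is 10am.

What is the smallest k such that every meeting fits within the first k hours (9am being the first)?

The precedence chain requires at least 2 distinct hours.
With at most 3 per hour and 5 meetings, at least 2 hours are needed.
Kickoff can't be placed before 11am — that is hour 3 counting from 9am — so the schedule must run through at least 3 hours.
3 works (last occupied hour: 11am): for example Budget=10am, Kickoff=11am, OffsitePrep=9am, Standup=9am, One-on-one=9am.

3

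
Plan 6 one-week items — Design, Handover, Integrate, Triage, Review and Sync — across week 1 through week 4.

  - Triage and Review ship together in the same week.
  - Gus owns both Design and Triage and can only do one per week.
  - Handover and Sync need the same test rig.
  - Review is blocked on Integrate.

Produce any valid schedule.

Design -> week 1, Sync -> week 2, Review -> week 2, Triage -> week 2, Integrate -> week 1, Handover -> week 1

Checking: Integrate(week 1) before Review(week 2); Design(week 1) != Triage(week 2); Handover(week 1) != Sync(week 2); Triage = Review = week 2.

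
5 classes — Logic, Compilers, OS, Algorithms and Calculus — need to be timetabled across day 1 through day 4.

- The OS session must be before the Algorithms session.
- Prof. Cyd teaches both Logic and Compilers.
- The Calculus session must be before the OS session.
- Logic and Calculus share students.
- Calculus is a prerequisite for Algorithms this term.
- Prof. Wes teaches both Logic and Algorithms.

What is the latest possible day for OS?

Precedence pushes OS to at least day 2; downstream work caps OS at day 3.
OS at day 3 is achievable: Logic -> day 2; Calculus -> day 1; OS -> day 3; Algorithms -> day 4; Compilers -> day 1.

day 3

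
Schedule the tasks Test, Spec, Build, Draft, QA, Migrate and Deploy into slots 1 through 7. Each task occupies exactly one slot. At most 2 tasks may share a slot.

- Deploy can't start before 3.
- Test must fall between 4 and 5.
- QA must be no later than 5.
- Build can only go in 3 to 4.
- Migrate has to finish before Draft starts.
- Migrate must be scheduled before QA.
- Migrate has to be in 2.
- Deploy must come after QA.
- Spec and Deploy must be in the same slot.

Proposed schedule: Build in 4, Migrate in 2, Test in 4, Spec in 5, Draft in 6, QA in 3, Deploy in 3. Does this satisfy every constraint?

No. Spec and Deploy must be in the same slot is not satisfied.

Deploy can't start before 3 — holds.
Migrate has to finish before Draft starts — holds.
Test must fall between 4 and 5 — holds.
At most 2 tasks may share a slot — holds.
Build can only go in 3 to 4 — holds.
QA must be no later than 5 — holds.
Migrate must be scheduled before QA — holds.
Spec and Deploy must be in the same slot — violated.
Deploy must come after QA — violated.
Migrate has to be in 2 — holds.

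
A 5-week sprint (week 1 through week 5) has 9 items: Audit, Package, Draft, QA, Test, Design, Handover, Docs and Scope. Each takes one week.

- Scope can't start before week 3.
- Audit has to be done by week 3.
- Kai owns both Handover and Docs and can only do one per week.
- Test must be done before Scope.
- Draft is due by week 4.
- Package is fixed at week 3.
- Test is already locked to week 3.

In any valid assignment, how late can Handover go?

week 5

Handover at week 5 is achievable: Design in week 1, Draft in week 1, Package in week 3, Scope in week 4, Test in week 3, QA in week 1, Docs in week 1, Handover in week 5, Audit in week 1.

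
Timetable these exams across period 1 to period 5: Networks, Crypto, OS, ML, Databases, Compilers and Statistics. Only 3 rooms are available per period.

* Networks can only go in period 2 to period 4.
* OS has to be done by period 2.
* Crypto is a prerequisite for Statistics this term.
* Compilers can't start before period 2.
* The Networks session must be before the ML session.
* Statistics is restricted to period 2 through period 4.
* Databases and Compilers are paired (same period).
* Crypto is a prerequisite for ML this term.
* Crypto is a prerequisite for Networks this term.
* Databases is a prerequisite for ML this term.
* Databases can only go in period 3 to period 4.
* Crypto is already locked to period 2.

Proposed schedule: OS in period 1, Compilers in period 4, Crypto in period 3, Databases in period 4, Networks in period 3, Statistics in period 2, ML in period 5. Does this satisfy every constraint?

No. Crypto is a prerequisite for Statistics this term is not satisfied.

Crypto is a prerequisite for Networks this term — violated.
Compilers can't start before period 2 — holds.
Crypto is already locked to period 2 — violated.
Databases and Compilers are paired (same period) — holds.
Crypto is a prerequisite for ML this term — holds.
The Networks session must be before the ML session — holds.
OS has to be done by period 2 — holds.
Statistics is restricted to period 2 through period 4 — holds.
Only 3 rooms are available per period — holds.
Networks can only go in period 2 to period 4 — holds.
Crypto is a prerequisite for Statistics this term — violated.
Databases can only go in period 3 to period 4 — holds.
Databases is a prerequisite for ML this term — holds.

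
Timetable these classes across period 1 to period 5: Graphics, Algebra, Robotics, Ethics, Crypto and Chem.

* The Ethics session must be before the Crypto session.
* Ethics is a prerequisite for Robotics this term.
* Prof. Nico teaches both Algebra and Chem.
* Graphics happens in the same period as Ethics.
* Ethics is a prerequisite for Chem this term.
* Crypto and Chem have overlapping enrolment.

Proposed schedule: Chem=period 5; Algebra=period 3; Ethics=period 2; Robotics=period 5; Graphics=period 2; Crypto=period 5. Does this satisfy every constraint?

No — it violates: Crypto and Chem have overlapping enrolment

Ethics is a prerequisite for Robotics this term — holds.
Prof. Nico teaches both Algebra and Chem — holds.
Graphics happens in the same period as Ethics — holds.
Ethics is a prerequisite for Chem this term — holds.
Crypto and Chem have overlapping enrolment — violated.
The Ethics session must be before the Crypto session — holds.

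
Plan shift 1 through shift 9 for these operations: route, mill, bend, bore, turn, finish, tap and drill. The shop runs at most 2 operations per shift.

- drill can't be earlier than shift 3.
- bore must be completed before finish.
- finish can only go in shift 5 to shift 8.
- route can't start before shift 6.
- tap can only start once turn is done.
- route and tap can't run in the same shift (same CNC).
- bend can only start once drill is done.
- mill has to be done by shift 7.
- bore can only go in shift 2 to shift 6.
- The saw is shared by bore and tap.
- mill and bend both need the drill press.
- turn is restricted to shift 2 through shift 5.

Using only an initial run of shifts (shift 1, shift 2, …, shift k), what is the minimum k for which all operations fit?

6 shifts

The precedence chain requires at least 2 distinct shifts.
With at most 2 per shift and 8 operations, at least 4 shifts are needed.
route can't be placed before shift 6, so the schedule must run through at least shift 6.
6 works (last occupied shift: shift 6): for example bend=shift 4; bore=shift 2; turn=shift 2; finish=shift 5; drill=shift 3; mill=shift 1; route=shift 6; tap=shift 3.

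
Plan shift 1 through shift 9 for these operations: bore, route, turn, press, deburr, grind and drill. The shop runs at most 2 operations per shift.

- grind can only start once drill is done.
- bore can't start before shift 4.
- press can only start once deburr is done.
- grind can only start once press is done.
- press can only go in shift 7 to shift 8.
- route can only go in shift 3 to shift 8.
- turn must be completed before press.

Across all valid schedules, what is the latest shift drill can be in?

shift 8

Downstream work caps drill at shift 8.
drill at shift 8 is achievable: turn=shift 1; drill=shift 8; bore=shift 4; deburr=shift 1; grind=shift 9; route=shift 3; press=shift 7.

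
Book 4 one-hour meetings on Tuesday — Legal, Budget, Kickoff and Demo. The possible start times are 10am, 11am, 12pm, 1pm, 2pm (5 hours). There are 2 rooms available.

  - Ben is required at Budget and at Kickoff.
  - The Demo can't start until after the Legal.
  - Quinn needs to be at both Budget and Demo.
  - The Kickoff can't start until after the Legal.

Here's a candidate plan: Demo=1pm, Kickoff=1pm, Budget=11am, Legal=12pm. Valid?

Yes

Ben is required at Budget and at Kickoff — holds.
Quinn needs to be at both Budget and Demo — holds.
The Demo can't start until after the Legal — holds.
The Kickoff can't start until after the Legal — holds.
There are 2 rooms available — holds.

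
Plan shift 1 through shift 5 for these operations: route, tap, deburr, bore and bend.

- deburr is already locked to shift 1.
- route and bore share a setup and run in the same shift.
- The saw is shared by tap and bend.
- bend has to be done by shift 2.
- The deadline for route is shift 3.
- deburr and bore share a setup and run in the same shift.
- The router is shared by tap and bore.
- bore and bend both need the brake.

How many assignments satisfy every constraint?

3

Enumerating: route -> shift 1, tap -> shift 3, bend -> shift 2, bore -> shift 1, deburr -> shift 1 | deburr=shift 1, bore=shift 1, route=shift 1, tap=shift 4, bend=shift 2 | bend=shift 2; route=shift 1; tap=shift 5; deburr=shift 1; bore=shift 1.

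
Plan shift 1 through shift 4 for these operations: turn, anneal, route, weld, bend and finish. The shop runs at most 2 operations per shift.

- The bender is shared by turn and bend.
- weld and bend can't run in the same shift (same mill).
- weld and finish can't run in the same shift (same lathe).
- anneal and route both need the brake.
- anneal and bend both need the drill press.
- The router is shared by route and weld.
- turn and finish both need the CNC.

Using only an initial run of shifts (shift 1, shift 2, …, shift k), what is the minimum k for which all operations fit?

3 shifts

With at most 2 per shift and 6 operations, at least 3 shifts are needed.
3 works (last occupied shift: shift 3): for example weld=shift 2; route=shift 1; bend=shift 3; anneal=shift 2; turn=shift 1; finish=shift 3.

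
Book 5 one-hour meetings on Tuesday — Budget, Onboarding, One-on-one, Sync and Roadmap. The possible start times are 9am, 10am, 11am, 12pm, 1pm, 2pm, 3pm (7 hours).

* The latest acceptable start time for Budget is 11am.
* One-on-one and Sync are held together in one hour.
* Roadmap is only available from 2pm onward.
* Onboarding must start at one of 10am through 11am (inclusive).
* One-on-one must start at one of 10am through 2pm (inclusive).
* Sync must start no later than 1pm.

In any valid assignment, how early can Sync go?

10am

Sync must be in the same hour as One-on-one, which can't be before 10am, so Sync is at least 10am; Sync's own window allows nothing later than 1pm.
Sync at 10am is achievable: Sync in 10am; One-on-one in 10am; Onboarding in 10am; Roadmap in 2pm; Budget in 9am.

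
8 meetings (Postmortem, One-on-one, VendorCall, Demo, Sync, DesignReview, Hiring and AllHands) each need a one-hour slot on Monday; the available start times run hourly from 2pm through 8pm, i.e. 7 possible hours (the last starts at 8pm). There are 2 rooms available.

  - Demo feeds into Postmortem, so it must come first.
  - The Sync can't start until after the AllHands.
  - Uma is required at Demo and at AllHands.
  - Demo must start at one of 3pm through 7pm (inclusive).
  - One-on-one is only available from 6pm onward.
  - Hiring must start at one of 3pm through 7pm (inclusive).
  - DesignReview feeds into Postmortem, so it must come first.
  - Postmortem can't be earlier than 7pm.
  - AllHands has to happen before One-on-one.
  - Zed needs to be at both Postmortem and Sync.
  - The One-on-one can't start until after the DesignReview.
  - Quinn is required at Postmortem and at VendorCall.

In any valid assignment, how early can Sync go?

Precedence pushes Sync to at least 3pm.
Sync at 3pm is achievable: AllHands=2pm, DesignReview=2pm, Sync=3pm, One-on-one=6pm, VendorCall=4pm, Postmortem=7pm, Demo=3pm, Hiring=4pm.

3pm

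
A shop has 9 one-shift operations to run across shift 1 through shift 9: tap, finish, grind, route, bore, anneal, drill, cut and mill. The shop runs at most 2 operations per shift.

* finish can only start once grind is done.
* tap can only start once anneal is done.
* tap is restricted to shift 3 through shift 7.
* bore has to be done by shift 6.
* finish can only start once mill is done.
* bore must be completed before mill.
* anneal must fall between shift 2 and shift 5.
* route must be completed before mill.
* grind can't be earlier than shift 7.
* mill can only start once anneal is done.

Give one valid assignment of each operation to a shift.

cut -> shift 4, bore -> shift 1, route -> shift 1, mill -> shift 3, drill -> shift 2, anneal -> shift 2, grind -> shift 7, tap -> shift 3, finish -> shift 8

Checking: anneal(shift 2) before tap(shift 3); bore(shift 1) before mill(shift 3); anneal(shift 2) before mill(shift 3); route(shift 1) before mill(shift 3); grind(shift 7) before finish(shift 8); mill(shift 3) before finish(shift 8); anneal=shift 2 in [shift 2,shift 5]; bore=shift 1 in [shift 1,shift 6]; grind=shift 7 in [shift 7,shift 9]; tap=shift 3 in [shift 3,shift 7]; max 2 per shift (cap 2).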